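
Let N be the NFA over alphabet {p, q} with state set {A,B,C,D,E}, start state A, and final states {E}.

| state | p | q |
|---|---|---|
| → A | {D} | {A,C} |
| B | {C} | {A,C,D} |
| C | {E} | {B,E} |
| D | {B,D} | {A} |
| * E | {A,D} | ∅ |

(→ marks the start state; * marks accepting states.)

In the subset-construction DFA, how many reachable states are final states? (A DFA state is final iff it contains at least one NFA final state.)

Start state of the DFA: {A}.
{A} --p--> {D}  [new]
{A} --q--> {A,C}  [new]
{D} --p--> {B,D}  [new]
{D} --q--> {A}  [seen]
{A,C} --p--> {D,E}  [new]
{A,C} --q--> {A,B,C,E}  [new]
{B,D} --p--> {B,C,D}  [new]
{B,D} --q--> {A,C,D}  [new]
{D,E} --p--> {A,B,D}  [new]
{D,E} --q--> {A}  [seen]
{A,B,C,E} --p--> {A,C,D,E}  [new]
{A,B,C,E} --q--> {A,B,C,D,E}  [new]
{B,C,D} --p--> {B,C,D,E}  [new]
{B,C,D} --q--> {A,B,C,D,E}  [seen]
{A,C,D} --p--> {B,D,E}  [new]
{A,C,D} --q--> {A,B,C,E}  [seen]
{A,B,D} --p--> {B,C,D}  [seen]
{A,B,D} --q--> {A,C,D}  [seen]
{A,C,D,E} --p--> {A,B,D,E}  [new]
{A,C,D,E} --q--> {A,B,C,E}  [seen]
{A,B,C,D,E} --p--> {A,B,C,D,E}  [seen]
{A,B,C,D,E} --q--> {A,B,C,D,E}  [seen]
{B,C,D,E} --p--> {A,B,C,D,E}  [seen]
{B,C,D,E} --q--> {A,B,C,D,E}  [seen]
{B,D,E} --p--> {A,B,C,D}  [new]
{B,D,E} --q--> {A,C,D}  [seen]
{A,B,D,E} --p--> {A,B,C,D}  [seen]
{A,B,D,E} --q--> {A,C,D}  [seen]
{A,B,C,D} --p--> {B,C,D,E}  [seen]
{A,B,C,D} --q--> {A,B,C,D,E}  [seen]
Reachable DFA states: {A}, {D}, {A,C}, {B,D}, {D,E}, {A,B,C,E}, {B,C,D}, {A,C,D}, {A,B,D}, {A,C,D,E}, {A,B,C,D,E}, {B,C,D,E}, {B,D,E}, {A,B,D,E}, {A,B,C,D}.
Accepting DFA states (contain an NFA accepting state): {D,E}, {A,B,C,E}, {A,C,D,E}, {A,B,C,D,E}, {B,C,D,E}, {B,D,E}, {A,B,D,E}.

7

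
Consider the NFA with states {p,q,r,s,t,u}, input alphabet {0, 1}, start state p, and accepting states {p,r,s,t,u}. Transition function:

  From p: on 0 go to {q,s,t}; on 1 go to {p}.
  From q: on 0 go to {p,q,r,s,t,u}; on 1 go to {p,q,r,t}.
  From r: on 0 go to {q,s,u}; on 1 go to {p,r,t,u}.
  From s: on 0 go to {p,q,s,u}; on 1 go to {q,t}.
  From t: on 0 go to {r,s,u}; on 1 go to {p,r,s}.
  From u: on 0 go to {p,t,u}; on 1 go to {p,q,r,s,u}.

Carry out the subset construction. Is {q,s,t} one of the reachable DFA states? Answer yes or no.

yes

Start state of the DFA: {p}.
{p} --0--> {q,s,t}  [new]
{p} --1--> {p}  [seen]
{q,s,t} --0--> {p,q,r,s,t,u}  [new]
{q,s,t} --1--> {p,q,r,s,t}  [new]
{p,q,r,s,t,u} --0--> {p,q,r,s,t,u}  [seen]
{p,q,r,s,t,u} --1--> {p,q,r,s,t,u}  [seen]
{p,q,r,s,t} --0--> {p,q,r,s,t,u}  [seen]
{p,q,r,s,t} --1--> {p,q,r,s,t,u}  [seen]
Reachable DFA states: {p}, {q,s,t}, {p,q,r,s,t,u}, {p,q,r,s,t}.
{q,s,t} is among them.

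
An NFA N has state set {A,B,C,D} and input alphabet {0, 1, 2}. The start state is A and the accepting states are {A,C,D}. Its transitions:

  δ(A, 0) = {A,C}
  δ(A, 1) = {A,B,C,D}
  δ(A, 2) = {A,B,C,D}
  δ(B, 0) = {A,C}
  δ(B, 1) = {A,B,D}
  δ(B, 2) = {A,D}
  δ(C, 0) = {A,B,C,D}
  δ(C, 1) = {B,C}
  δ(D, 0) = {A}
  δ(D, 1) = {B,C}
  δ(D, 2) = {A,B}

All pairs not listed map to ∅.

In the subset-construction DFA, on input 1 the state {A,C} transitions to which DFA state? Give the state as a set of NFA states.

{A,B,C,D}

δ(A,1) = {A,B,C,D}; δ(C,1) = {B,C}.
Union: {A,B,C,D}.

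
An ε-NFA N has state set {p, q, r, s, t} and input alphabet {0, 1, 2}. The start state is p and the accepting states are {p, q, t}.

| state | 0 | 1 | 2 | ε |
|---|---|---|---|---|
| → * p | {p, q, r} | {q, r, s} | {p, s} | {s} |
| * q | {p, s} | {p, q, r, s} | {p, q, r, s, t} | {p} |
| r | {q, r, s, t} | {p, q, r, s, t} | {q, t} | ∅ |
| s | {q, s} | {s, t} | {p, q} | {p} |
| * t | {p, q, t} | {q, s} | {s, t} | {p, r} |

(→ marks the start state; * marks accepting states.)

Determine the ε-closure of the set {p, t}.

Begin with {p, t}.
p →ε {s}; add s.
t →ε {p, r}; add r.
ε-closure = {p, r, s, t}.

{p, r, s, t}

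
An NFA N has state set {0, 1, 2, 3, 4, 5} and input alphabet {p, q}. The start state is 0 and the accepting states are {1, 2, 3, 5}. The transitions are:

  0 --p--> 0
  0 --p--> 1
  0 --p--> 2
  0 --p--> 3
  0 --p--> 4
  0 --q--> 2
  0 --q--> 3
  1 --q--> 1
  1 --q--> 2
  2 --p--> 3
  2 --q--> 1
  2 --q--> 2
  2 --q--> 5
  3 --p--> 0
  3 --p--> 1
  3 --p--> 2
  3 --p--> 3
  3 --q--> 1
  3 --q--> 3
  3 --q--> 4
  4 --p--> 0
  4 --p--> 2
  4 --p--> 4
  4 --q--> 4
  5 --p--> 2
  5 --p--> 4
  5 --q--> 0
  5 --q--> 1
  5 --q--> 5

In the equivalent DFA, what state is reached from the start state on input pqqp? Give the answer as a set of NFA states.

{0, 1, 2, 3, 4}

Start: {0}.
δ(0,p) = {0, 1, 2, 3, 4}.
Union: {0, 1, 2, 3, 4}.
After p: {0, 1, 2, 3, 4}.
δ(0,q) = {2, 3}; δ(1,q) = {1, 2}; δ(2,q) = {1, 2, 5}; δ(3,q) = {1, 3, 4}; δ(4,q) = {4}.
Union: {1, 2, 3, 4, 5}.
After q: {1, 2, 3, 4, 5}.
δ(1,q) = {1, 2}; δ(2,q) = {1, 2, 5}; δ(3,q) = {1, 3, 4}; δ(4,q) = {4}; δ(5,q) = {0, 1, 5}.
Union: {0, 1, 2, 3, 4, 5}.
After q: {0, 1, 2, 3, 4, 5}.
δ(0,p) = {0, 1, 2, 3, 4}; δ(1,p) = ∅; δ(2,p) = {3}; δ(3,p) = {0, 1, 2, 3}; δ(4,p) = {0, 2, 4}; δ(5,p) = {2, 4}.
Union: {0, 1, 2, 3, 4}.
After p: {0, 1, 2, 3, 4}.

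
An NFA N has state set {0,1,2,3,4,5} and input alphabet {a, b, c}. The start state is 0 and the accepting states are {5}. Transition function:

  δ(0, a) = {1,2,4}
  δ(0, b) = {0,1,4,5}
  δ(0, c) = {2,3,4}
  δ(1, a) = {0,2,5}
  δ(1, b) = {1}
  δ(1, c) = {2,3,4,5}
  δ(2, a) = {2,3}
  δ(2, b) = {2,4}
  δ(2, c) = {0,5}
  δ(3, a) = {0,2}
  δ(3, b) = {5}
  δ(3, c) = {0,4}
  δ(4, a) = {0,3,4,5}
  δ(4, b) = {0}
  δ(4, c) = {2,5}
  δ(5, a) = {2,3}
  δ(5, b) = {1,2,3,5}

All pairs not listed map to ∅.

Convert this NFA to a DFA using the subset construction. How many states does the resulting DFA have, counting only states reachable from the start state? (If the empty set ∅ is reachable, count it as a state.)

Start state of the DFA: {0}.
{0} --a--> {1,2,4}  [new]
{0} --b--> {0,1,4,5}  [new]
{0} --c--> {2,3,4}  [new]
{1,2,4} --a--> {0,2,3,4,5}  [new]
{1,2,4} --b--> {0,1,2,4}  [new]
{1,2,4} --c--> {0,2,3,4,5}  [seen]
{0,1,4,5} --a--> {0,1,2,3,4,5}  [new]
{0,1,4,5} --b--> {0,1,2,3,4,5}  [seen]
{0,1,4,5} --c--> {2,3,4,5}  [new]
{2,3,4} --a--> {0,2,3,4,5}  [seen]
{2,3,4} --b--> {0,2,4,5}  [new]
{2,3,4} --c--> {0,2,4,5}  [seen]
{0,2,3,4,5} --a--> {0,1,2,3,4,5}  [seen]
{0,2,3,4,5} --b--> {0,1,2,3,4,5}  [seen]
{0,2,3,4,5} --c--> {0,2,3,4,5}  [seen]
{0,1,2,4} --a--> {0,1,2,3,4,5}  [seen]
{0,1,2,4} --b--> {0,1,2,4,5}  [new]
{0,1,2,4} --c--> {0,2,3,4,5}  [seen]
{0,1,2,3,4,5} --a--> {0,1,2,3,4,5}  [seen]
{0,1,2,3,4,5} --b--> {0,1,2,3,4,5}  [seen]
{0,1,2,3,4,5} --c--> {0,2,3,4,5}  [seen]
{2,3,4,5} --a--> {0,2,3,4,5}  [seen]
{2,3,4,5} --b--> {0,1,2,3,4,5}  [seen]
{2,3,4,5} --c--> {0,2,4,5}  [seen]
{0,2,4,5} --a--> {0,1,2,3,4,5}  [seen]
{0,2,4,5} --b--> {0,1,2,3,4,5}  [seen]
{0,2,4,5} --c--> {0,2,3,4,5}  [seen]
{0,1,2,4,5} --a--> {0,1,2,3,4,5}  [seen]
{0,1,2,4,5} --b--> {0,1,2,3,4,5}  [seen]
{0,1,2,4,5} --c--> {0,2,3,4,5}  [seen]
Reachable DFA states: {0}, {1,2,4}, {0,1,4,5}, {2,3,4}, {0,2,3,4,5}, {0,1,2,4}, {0,1,2,3,4,5}, {2,3,4,5}, {0,2,4,5}, {0,1,2,4,5}.

10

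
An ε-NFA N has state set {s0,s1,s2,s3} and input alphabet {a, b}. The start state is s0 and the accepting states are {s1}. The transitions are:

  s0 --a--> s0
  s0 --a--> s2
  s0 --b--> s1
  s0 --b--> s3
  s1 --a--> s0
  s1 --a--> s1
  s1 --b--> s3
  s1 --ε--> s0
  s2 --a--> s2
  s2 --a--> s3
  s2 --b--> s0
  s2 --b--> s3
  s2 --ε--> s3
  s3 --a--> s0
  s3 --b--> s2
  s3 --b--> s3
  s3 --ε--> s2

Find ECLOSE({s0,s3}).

Begin with {s0,s3}.
s3 →ε {s2}; add s2.
ε-closure = {s0,s2,s3}.

{s0,s2,s3}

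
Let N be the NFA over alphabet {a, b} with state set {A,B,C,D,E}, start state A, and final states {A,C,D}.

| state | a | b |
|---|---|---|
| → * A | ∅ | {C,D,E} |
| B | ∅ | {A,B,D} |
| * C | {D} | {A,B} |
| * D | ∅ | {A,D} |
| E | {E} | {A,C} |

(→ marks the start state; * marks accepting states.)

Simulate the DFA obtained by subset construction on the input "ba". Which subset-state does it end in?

Start: {A}.
δ(A,b) = {C,D,E}.
Union: {C,D,E}.
After b: {C,D,E}.
δ(C,a) = {D}; δ(D,a) = ∅; δ(E,a) = {E}.
Union: {D,E}.
After a: {D,E}.

{D,E}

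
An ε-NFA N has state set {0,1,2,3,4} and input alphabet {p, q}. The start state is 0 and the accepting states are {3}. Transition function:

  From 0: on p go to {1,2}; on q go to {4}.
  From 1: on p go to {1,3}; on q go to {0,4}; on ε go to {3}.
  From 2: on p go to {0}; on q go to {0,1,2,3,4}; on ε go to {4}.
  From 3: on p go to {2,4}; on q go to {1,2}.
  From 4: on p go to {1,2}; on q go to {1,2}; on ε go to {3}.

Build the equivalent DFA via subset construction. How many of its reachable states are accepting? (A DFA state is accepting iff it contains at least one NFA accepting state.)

Start state of the DFA: {0} (ε-closure of the NFA start).
{0} --p--> {1,2,3,4}  [new]
{0} --q--> {3,4}  [new]
{1,2,3,4} --p--> {0,1,2,3,4}  [new]
{1,2,3,4} --q--> {0,1,2,3,4}  [seen]
{3,4} --p--> {1,2,3,4}  [seen]
{3,4} --q--> {1,2,3,4}  [seen]
{0,1,2,3,4} --p--> {0,1,2,3,4}  [seen]
{0,1,2,3,4} --q--> {0,1,2,3,4}  [seen]
Reachable DFA states: {0}, {1,2,3,4}, {3,4}, {0,1,2,3,4}.
Accepting DFA states (contain an NFA accepting state): {1,2,3,4}, {3,4}, {0,1,2,3,4}.

3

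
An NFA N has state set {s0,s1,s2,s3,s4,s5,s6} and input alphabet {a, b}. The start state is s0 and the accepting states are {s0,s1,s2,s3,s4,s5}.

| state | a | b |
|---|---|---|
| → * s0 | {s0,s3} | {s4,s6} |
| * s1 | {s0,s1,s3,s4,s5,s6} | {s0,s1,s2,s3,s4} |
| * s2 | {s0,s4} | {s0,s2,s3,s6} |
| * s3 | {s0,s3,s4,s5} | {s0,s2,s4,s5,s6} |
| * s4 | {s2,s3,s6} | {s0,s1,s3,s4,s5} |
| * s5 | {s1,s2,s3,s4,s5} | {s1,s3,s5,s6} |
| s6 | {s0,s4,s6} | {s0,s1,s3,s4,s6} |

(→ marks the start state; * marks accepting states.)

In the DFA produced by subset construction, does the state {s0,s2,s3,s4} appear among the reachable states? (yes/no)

Start state of the DFA: {s0}.
{s0} --a--> {s0,s3}  [new]
{s0} --b--> {s4,s6}  [new]
{s0,s3} --a--> {s0,s3,s4,s5}  [new]
{s0,s3} --b--> {s0,s2,s4,s5,s6}  [new]
{s4,s6} --a--> {s0,s2,s3,s4,s6}  [new]
{s4,s6} --b--> {s0,s1,s3,s4,s5,s6}  [new]
{s0,s3,s4,s5} --a--> {s0,s1,s2,s3,s4,s5,s6}  [new]
{s0,s3,s4,s5} --b--> {s0,s1,s2,s3,s4,s5,s6}  [seen]
{s0,s2,s4,s5,s6} --a--> {s0,s1,s2,s3,s4,s5,s6}  [seen]
{s0,s2,s4,s5,s6} --b--> {s0,s1,s2,s3,s4,s5,s6}  [seen]
{s0,s2,s3,s4,s6} --a--> {s0,s2,s3,s4,s5,s6}  [new]
{s0,s2,s3,s4,s6} --b--> {s0,s1,s2,s3,s4,s5,s6}  [seen]
{s0,s1,s3,s4,s5,s6} --a--> {s0,s1,s2,s3,s4,s5,s6}  [seen]
{s0,s1,s3,s4,s5,s6} --b--> {s0,s1,s2,s3,s4,s5,s6}  [seen]
{s0,s1,s2,s3,s4,s5,s6} --a--> {s0,s1,s2,s3,s4,s5,s6}  [seen]
{s0,s1,s2,s3,s4,s5,s6} --b--> {s0,s1,s2,s3,s4,s5,s6}  [seen]
{s0,s2,s3,s4,s5,s6} --a--> {s0,s1,s2,s3,s4,s5,s6}  [seen]
{s0,s2,s3,s4,s5,s6} --b--> {s0,s1,s2,s3,s4,s5,s6}  [seen]
Reachable DFA states: {s0}, {s0,s3}, {s4,s6}, {s0,s3,s4,s5}, {s0,s2,s4,s5,s6}, {s0,s2,s3,s4,s6}, {s0,s1,s3,s4,s5,s6}, {s0,s1,s2,s3,s4,s5,s6}, {s0,s2,s3,s4,s5,s6}.
{s0,s2,s3,s4} is not among them.

no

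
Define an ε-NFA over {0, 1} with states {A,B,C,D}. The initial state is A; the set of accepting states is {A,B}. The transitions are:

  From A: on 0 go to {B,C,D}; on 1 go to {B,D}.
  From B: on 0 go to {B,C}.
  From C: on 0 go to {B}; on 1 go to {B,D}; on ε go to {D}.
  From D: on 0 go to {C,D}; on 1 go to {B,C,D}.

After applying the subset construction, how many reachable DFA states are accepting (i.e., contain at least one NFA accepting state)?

Start state of the DFA: {A} (ε-closure of the NFA start).
{A} --0--> {B,C,D}  [new]
{A} --1--> {B,D}  [new]
{B,C,D} --0--> {B,C,D}  [seen]
{B,C,D} --1--> {B,C,D}  [seen]
{B,D} --0--> {B,C,D}  [seen]
{B,D} --1--> {B,C,D}  [seen]
Reachable DFA states: {A}, {B,C,D}, {B,D}.
Accepting DFA states (contain an NFA accepting state): {A}, {B,C,D}, {B,D}.

3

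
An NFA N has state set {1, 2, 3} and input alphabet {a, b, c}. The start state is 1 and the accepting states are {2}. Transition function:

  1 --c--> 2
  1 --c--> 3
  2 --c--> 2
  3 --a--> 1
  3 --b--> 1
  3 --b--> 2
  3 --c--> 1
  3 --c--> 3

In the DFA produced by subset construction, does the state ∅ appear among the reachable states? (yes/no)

Start state of the DFA: {1}.
{1} --a--> ∅  [new]
{1} --b--> ∅  [seen]
{1} --c--> {2, 3}  [new]
∅ --a--> ∅  [seen]
∅ --b--> ∅  [seen]
∅ --c--> ∅  [seen]
{2, 3} --a--> {1}  [seen]
{2, 3} --b--> {1, 2}  [new]
{2, 3} --c--> {1, 2, 3}  [new]
{1, 2} --a--> ∅  [seen]
{1, 2} --b--> ∅  [seen]
{1, 2} --c--> {2, 3}  [seen]
{1, 2, 3} --a--> {1}  [seen]
{1, 2, 3} --b--> {1, 2}  [seen]
{1, 2, 3} --c--> {1, 2, 3}  [seen]
Reachable DFA states: {1}, ∅, {2, 3}, {1, 2}, {1, 2, 3}.
∅ is among them.

yes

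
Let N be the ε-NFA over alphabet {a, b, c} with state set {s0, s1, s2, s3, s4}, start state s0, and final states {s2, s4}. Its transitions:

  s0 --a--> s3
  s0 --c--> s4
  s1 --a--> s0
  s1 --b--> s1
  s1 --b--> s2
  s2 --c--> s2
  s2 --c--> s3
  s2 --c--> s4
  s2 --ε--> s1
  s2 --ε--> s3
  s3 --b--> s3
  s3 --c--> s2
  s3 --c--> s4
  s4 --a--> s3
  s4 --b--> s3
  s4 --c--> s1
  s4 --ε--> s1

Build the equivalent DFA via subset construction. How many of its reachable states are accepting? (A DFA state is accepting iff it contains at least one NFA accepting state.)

3

Start state of the DFA: {s0} (ε-closure of the NFA start).
{s0} --a--> {s3}  [new]
{s0} --b--> ∅  [new]
{s0} --c--> {s1, s4}  [new]
{s3} --a--> ∅  [seen]
{s3} --b--> {s3}  [seen]
{s3} --c--> {s1, s2, s3, s4}  [new]
∅ --a--> ∅  [seen]
∅ --b--> ∅  [seen]
∅ --c--> ∅  [seen]
{s1, s4} --a--> {s0, s3}  [new]
{s1, s4} --b--> {s1, s2, s3}  [new]
{s1, s4} --c--> {s1}  [new]
{s1, s2, s3, s4} --a--> {s0, s3}  [seen]
{s1, s2, s3, s4} --b--> {s1, s2, s3}  [seen]
{s1, s2, s3, s4} --c--> {s1, s2, s3, s4}  [seen]
{s0, s3} --a--> {s3}  [seen]
{s0, s3} --b--> {s3}  [seen]
{s0, s3} --c--> {s1, s2, s3, s4}  [seen]
{s1, s2, s3} --a--> {s0}  [seen]
{s1, s2, s3} --b--> {s1, s2, s3}  [seen]
{s1, s2, s3} --c--> {s1, s2, s3, s4}  [seen]
{s1} --a--> {s0}  [seen]
{s1} --b--> {s1, s2, s3}  [seen]
{s1} --c--> ∅  [seen]
Reachable DFA states: {s0}, {s3}, ∅, {s1, s4}, {s1, s2, s3, s4}, {s0, s3}, {s1, s2, s3}, {s1}.
Accepting DFA states (contain an NFA accepting state): {s1, s4}, {s1, s2, s3, s4}, {s1, s2, s3}.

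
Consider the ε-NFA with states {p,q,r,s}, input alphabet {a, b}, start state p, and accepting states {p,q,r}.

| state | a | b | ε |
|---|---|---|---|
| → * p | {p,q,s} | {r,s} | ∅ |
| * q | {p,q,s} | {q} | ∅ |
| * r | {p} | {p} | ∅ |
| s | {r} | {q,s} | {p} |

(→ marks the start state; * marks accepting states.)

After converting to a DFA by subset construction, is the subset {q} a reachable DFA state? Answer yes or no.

Start state of the DFA: {p} (ε-closure of the NFA start).
{p} --a--> {p,q,s}  [new]
{p} --b--> {p,r,s}  [new]
{p,q,s} --a--> {p,q,r,s}  [new]
{p,q,s} --b--> {p,q,r,s}  [seen]
{p,r,s} --a--> {p,q,r,s}  [seen]
{p,r,s} --b--> {p,q,r,s}  [seen]
{p,q,r,s} --a--> {p,q,r,s}  [seen]
{p,q,r,s} --b--> {p,q,r,s}  [seen]
Reachable DFA states: {p}, {p,q,s}, {p,r,s}, {p,q,r,s}.
{q} is not among them.

no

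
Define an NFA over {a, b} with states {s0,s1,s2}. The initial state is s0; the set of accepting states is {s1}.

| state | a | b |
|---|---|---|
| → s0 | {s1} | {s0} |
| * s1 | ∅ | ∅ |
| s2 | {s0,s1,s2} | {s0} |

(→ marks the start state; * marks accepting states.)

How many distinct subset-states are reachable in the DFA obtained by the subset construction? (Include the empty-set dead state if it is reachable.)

Start state of the DFA: {s0}.
{s0} --a--> {s1}  [new]
{s0} --b--> {s0}  [seen]
{s1} --a--> ∅  [new]
{s1} --b--> ∅  [seen]
∅ --a--> ∅  [seen]
∅ --b--> ∅  [seen]
Reachable DFA states: {s0}, {s1}, ∅.

3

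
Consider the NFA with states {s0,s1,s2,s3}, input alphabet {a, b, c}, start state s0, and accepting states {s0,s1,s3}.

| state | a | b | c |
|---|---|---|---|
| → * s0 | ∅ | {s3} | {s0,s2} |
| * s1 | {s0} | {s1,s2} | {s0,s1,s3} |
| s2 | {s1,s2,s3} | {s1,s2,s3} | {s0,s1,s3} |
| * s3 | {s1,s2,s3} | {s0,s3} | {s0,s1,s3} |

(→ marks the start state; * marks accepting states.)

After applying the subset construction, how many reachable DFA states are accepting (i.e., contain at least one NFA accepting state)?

Start state of the DFA: {s0}.
{s0} --a--> ∅  [new]
{s0} --b--> {s3}  [new]
{s0} --c--> {s0,s2}  [new]
∅ --a--> ∅  [seen]
∅ --b--> ∅  [seen]
∅ --c--> ∅  [seen]
{s3} --a--> {s1,s2,s3}  [new]
{s3} --b--> {s0,s3}  [new]
{s3} --c--> {s0,s1,s3}  [new]
{s0,s2} --a--> {s1,s2,s3}  [seen]
{s0,s2} --b--> {s1,s2,s3}  [seen]
{s0,s2} --c--> {s0,s1,s2,s3}  [new]
{s1,s2,s3} --a--> {s0,s1,s2,s3}  [seen]
{s1,s2,s3} --b--> {s0,s1,s2,s3}  [seen]
{s1,s2,s3} --c--> {s0,s1,s3}  [seen]
{s0,s3} --a--> {s1,s2,s3}  [seen]
{s0,s3} --b--> {s0,s3}  [seen]
{s0,s3} --c--> {s0,s1,s2,s3}  [seen]
{s0,s1,s3} --a--> {s0,s1,s2,s3}  [seen]
{s0,s1,s3} --b--> {s0,s1,s2,s3}  [seen]
{s0,s1,s3} --c--> {s0,s1,s2,s3}  [seen]
{s0,s1,s2,s3} --a--> {s0,s1,s2,s3}  [seen]
{s0,s1,s2,s3} --b--> {s0,s1,s2,s3}  [seen]
{s0,s1,s2,s3} --c--> {s0,s1,s2,s3}  [seen]
Reachable DFA states: {s0}, ∅, {s3}, {s0,s2}, {s1,s2,s3}, {s0,s3}, {s0,s1,s3}, {s0,s1,s2,s3}.
Accepting DFA states (contain an NFA accepting state): {s0}, {s3}, {s0,s2}, {s1,s2,s3}, {s0,s3}, {s0,s1,s3}, {s0,s1,s2,s3}.

7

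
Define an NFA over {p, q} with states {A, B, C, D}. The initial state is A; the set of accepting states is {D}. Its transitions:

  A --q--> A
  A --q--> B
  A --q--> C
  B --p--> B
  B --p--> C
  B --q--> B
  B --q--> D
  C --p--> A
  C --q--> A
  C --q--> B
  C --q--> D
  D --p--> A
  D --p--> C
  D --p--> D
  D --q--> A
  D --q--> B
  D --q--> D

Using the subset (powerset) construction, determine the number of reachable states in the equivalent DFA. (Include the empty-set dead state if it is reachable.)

Start state of the DFA: {A}.
{A} --p--> ∅  [new]
{A} --q--> {A, B, C}  [new]
∅ --p--> ∅  [seen]
∅ --q--> ∅  [seen]
{A, B, C} --p--> {A, B, C}  [seen]
{A, B, C} --q--> {A, B, C, D}  [new]
{A, B, C, D} --p--> {A, B, C, D}  [seen]
{A, B, C, D} --q--> {A, B, C, D}  [seen]
Reachable DFA states: {A}, ∅, {A, B, C}, {A, B, C, D}.

4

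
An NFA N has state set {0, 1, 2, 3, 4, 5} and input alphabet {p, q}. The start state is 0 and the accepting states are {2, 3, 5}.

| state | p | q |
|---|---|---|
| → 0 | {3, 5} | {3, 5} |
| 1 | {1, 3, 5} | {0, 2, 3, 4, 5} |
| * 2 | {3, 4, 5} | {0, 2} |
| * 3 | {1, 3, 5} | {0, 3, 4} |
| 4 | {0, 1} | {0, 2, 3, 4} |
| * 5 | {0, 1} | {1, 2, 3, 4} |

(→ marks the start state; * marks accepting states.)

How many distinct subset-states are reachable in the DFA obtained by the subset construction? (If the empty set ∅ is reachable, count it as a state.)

7

Start state of the DFA: {0}.
{0} --p--> {3, 5}  [new]
{0} --q--> {3, 5}  [seen]
{3, 5} --p--> {0, 1, 3, 5}  [new]
{3, 5} --q--> {0, 1, 2, 3, 4}  [new]
{0, 1, 3, 5} --p--> {0, 1, 3, 5}  [seen]
{0, 1, 3, 5} --q--> {0, 1, 2, 3, 4, 5}  [new]
{0, 1, 2, 3, 4} --p--> {0, 1, 3, 4, 5}  [new]
{0, 1, 2, 3, 4} --q--> {0, 2, 3, 4, 5}  [new]
{0, 1, 2, 3, 4, 5} --p--> {0, 1, 3, 4, 5}  [seen]
{0, 1, 2, 3, 4, 5} --q--> {0, 1, 2, 3, 4, 5}  [seen]
{0, 1, 3, 4, 5} --p--> {0, 1, 3, 5}  [seen]
{0, 1, 3, 4, 5} --q--> {0, 1, 2, 3, 4, 5}  [seen]
{0, 2, 3, 4, 5} --p--> {0, 1, 3, 4, 5}  [seen]
{0, 2, 3, 4, 5} --q--> {0, 1, 2, 3, 4, 5}  [seen]
Reachable DFA states: {0}, {3, 5}, {0, 1, 3, 5}, {0, 1, 2, 3, 4}, {0, 1, 2, 3, 4, 5}, {0, 1, 3, 4, 5}, {0, 2, 3, 4, 5}.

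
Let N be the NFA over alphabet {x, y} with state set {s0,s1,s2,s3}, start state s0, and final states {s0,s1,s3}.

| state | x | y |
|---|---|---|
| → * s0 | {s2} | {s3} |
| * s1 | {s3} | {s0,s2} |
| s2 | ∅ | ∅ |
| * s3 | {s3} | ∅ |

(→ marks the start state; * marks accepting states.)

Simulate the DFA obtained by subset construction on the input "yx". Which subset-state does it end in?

{s3}

Start: {s0}.
δ(s0,y) = {s3}.
Union: {s3}.
After y: {s3}.
δ(s3,x) = {s3}.
Union: {s3}.
After x: {s3}.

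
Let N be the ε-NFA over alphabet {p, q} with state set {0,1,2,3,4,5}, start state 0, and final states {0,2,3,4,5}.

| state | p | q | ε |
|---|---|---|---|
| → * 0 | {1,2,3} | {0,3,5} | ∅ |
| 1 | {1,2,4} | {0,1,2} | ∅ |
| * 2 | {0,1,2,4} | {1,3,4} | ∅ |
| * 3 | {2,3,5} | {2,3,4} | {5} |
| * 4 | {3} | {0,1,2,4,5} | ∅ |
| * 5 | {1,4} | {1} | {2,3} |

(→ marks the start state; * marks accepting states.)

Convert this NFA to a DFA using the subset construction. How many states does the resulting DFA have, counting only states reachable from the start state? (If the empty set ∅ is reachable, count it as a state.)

Start state of the DFA: {0} (ε-closure of the NFA start).
{0} --p--> {1,2,3,5}  [new]
{0} --q--> {0,2,3,5}  [new]
{1,2,3,5} --p--> {0,1,2,3,4,5}  [new]
{1,2,3,5} --q--> {0,1,2,3,4,5}  [seen]
{0,2,3,5} --p--> {0,1,2,3,4,5}  [seen]
{0,2,3,5} --q--> {0,1,2,3,4,5}  [seen]
{0,1,2,3,4,5} --p--> {0,1,2,3,4,5}  [seen]
{0,1,2,3,4,5} --q--> {0,1,2,3,4,5}  [seen]
Reachable DFA states: {0}, {1,2,3,5}, {0,2,3,5}, {0,1,2,3,4,5}.

4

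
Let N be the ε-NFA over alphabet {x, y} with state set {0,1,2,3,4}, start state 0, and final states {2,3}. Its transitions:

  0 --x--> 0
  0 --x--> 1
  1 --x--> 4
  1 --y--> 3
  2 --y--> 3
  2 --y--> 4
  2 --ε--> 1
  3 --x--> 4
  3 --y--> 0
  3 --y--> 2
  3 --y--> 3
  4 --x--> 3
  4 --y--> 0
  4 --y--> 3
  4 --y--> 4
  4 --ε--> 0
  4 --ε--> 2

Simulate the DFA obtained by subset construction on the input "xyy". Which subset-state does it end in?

Start: {0}.
δ(0,x) = {0,1}.
Union: {0,1}.
After x: {0,1}.
δ(0,y) = ∅; δ(1,y) = {3}.
Union: {3}.
After y: {3}.
δ(3,y) = {0,2,3}.
Union: {0,2,3}.
ε-closure gives {0,1,2,3}.
After y: {0,1,2,3}.

{0,1,2,3}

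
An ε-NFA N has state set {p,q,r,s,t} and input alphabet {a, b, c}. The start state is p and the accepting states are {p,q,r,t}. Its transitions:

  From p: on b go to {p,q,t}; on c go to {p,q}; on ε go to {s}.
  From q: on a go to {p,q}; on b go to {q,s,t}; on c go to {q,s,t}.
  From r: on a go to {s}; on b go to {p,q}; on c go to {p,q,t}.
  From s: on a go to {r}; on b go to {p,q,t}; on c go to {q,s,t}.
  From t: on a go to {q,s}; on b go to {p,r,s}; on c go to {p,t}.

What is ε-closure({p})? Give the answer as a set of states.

Begin with {p}.
p →ε {s}; add s.
ε-closure = {p,s}.

{p,s}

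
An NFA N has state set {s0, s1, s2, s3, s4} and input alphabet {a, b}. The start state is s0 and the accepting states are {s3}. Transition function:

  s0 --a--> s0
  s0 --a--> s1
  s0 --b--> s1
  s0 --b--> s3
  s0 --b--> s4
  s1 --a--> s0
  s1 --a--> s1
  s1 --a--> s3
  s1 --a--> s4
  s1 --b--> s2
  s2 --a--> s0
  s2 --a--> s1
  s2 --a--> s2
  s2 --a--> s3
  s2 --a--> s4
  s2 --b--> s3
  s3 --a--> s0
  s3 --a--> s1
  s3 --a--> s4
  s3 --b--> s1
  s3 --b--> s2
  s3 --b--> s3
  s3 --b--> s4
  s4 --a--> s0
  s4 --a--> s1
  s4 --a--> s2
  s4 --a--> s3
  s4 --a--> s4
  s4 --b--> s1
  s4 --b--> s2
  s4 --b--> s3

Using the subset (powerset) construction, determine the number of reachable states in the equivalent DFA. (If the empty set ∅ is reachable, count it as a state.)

Start state of the DFA: {s0}.
{s0} --a--> {s0, s1}  [new]
{s0} --b--> {s1, s3, s4}  [new]
{s0, s1} --a--> {s0, s1, s3, s4}  [new]
{s0, s1} --b--> {s1, s2, s3, s4}  [new]
{s1, s3, s4} --a--> {s0, s1, s2, s3, s4}  [new]
{s1, s3, s4} --b--> {s1, s2, s3, s4}  [seen]
{s0, s1, s3, s4} --a--> {s0, s1, s2, s3, s4}  [seen]
{s0, s1, s3, s4} --b--> {s1, s2, s3, s4}  [seen]
{s1, s2, s3, s4} --a--> {s0, s1, s2, s3, s4}  [seen]
{s1, s2, s3, s4} --b--> {s1, s2, s3, s4}  [seen]
{s0, s1, s2, s3, s4} --a--> {s0, s1, s2, s3, s4}  [seen]
{s0, s1, s2, s3, s4} --b--> {s1, s2, s3, s4}  [seen]
Reachable DFA states: {s0}, {s0, s1}, {s1, s3, s4}, {s0, s1, s3, s4}, {s1, s2, s3, s4}, {s0, s1, s2, s3, s4}.

6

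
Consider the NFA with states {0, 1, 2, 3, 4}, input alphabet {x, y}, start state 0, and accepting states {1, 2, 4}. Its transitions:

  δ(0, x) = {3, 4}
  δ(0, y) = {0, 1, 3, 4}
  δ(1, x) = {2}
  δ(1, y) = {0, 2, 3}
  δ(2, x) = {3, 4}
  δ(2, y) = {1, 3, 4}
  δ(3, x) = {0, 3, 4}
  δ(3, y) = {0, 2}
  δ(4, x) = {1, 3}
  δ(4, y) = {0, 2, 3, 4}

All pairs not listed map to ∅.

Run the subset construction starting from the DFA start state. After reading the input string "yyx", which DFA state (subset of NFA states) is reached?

{0, 1, 2, 3, 4}

Start: {0}.
δ(0,y) = {0, 1, 3, 4}.
Union: {0, 1, 3, 4}.
After y: {0, 1, 3, 4}.
δ(0,y) = {0, 1, 3, 4}; δ(1,y) = {0, 2, 3}; δ(3,y) = {0, 2}; δ(4,y) = {0, 2, 3, 4}.
Union: {0, 1, 2, 3, 4}.
After y: {0, 1, 2, 3, 4}.
δ(0,x) = {3, 4}; δ(1,x) = {2}; δ(2,x) = {3, 4}; δ(3,x) = {0, 3, 4}; δ(4,x) = {1, 3}.
Union: {0, 1, 2, 3, 4}.
After x: {0, 1, 2, 3, 4}.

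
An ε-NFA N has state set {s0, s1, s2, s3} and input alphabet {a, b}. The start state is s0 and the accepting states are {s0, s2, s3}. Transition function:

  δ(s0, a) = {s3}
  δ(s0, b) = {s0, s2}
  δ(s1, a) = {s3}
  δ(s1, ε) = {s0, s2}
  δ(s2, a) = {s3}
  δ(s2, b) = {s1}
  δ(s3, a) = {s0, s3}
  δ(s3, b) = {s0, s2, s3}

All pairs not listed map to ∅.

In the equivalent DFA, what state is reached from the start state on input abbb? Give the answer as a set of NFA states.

Start: {s0}.
δ(s0,a) = {s3}.
Union: {s3}.
After a: {s3}.
δ(s3,b) = {s0, s2, s3}.
Union: {s0, s2, s3}.
After b: {s0, s2, s3}.
δ(s0,b) = {s0, s2}; δ(s2,b) = {s1}; δ(s3,b) = {s0, s2, s3}.
Union: {s0, s1, s2, s3}.
After b: {s0, s1, s2, s3}.
δ(s0,b) = {s0, s2}; δ(s1,b) = ∅; δ(s2,b) = {s1}; δ(s3,b) = {s0, s2, s3}.
Union: {s0, s1, s2, s3}.
After b: {s0, s1, s2, s3}.

{s0, s1, s2, s3}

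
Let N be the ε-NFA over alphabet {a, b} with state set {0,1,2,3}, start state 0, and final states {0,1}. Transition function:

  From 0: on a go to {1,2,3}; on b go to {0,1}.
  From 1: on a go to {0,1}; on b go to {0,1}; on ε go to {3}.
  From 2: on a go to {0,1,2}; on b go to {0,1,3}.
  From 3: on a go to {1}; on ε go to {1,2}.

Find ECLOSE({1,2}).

{1,2,3}

Begin with {1,2}.
1 →ε {3}; add 3.
ε-closure = {1,2,3}.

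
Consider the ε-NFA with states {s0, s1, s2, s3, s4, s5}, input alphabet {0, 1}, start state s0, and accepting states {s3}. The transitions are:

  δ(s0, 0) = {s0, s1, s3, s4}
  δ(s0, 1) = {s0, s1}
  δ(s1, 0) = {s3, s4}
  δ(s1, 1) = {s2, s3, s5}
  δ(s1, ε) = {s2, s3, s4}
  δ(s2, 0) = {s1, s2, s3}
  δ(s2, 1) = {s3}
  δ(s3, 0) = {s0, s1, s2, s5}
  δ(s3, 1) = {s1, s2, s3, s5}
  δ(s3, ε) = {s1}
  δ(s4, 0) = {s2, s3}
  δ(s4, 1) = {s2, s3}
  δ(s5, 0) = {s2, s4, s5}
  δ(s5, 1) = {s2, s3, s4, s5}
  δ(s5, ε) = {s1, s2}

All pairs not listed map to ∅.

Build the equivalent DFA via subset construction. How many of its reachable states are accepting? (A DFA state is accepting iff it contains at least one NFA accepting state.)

2

Start state of the DFA: {s0} (ε-closure of the NFA start).
{s0} --0--> {s0, s1, s2, s3, s4}  [new]
{s0} --1--> {s0, s1, s2, s3, s4}  [seen]
{s0, s1, s2, s3, s4} --0--> {s0, s1, s2, s3, s4, s5}  [new]
{s0, s1, s2, s3, s4} --1--> {s0, s1, s2, s3, s4, s5}  [seen]
{s0, s1, s2, s3, s4, s5} --0--> {s0, s1, s2, s3, s4, s5}  [seen]
{s0, s1, s2, s3, s4, s5} --1--> {s0, s1, s2, s3, s4, s5}  [seen]
Reachable DFA states: {s0}, {s0, s1, s2, s3, s4}, {s0, s1, s2, s3, s4, s5}.
Accepting DFA states (contain an NFA accepting state): {s0, s1, s2, s3, s4}, {s0, s1, s2, s3, s4, s5}.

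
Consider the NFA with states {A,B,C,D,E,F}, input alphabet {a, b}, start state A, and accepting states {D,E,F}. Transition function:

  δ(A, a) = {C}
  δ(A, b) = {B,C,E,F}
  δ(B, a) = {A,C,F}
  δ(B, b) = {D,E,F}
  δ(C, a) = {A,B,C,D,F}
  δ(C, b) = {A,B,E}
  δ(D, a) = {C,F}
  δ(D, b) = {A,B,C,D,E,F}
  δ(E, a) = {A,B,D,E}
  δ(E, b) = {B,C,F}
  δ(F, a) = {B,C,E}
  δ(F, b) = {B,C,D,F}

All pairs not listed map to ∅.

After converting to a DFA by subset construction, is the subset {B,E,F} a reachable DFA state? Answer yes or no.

no

Start state of the DFA: {A}.
{A} --a--> {C}  [new]
{A} --b--> {B,C,E,F}  [new]
{C} --a--> {A,B,C,D,F}  [new]
{C} --b--> {A,B,E}  [new]
{B,C,E,F} --a--> {A,B,C,D,E,F}  [new]
{B,C,E,F} --b--> {A,B,C,D,E,F}  [seen]
{A,B,C,D,F} --a--> {A,B,C,D,E,F}  [seen]
{A,B,C,D,F} --b--> {A,B,C,D,E,F}  [seen]
{A,B,E} --a--> {A,B,C,D,E,F}  [seen]
{A,B,E} --b--> {B,C,D,E,F}  [new]
{A,B,C,D,E,F} --a--> {A,B,C,D,E,F}  [seen]
{A,B,C,D,E,F} --b--> {A,B,C,D,E,F}  [seen]
{B,C,D,E,F} --a--> {A,B,C,D,E,F}  [seen]
{B,C,D,E,F} --b--> {A,B,C,D,E,F}  [seen]
Reachable DFA states: {A}, {C}, {B,C,E,F}, {A,B,C,D,F}, {A,B,E}, {A,B,C,D,E,F}, {B,C,D,E,F}.
{B,E,F} is not among them.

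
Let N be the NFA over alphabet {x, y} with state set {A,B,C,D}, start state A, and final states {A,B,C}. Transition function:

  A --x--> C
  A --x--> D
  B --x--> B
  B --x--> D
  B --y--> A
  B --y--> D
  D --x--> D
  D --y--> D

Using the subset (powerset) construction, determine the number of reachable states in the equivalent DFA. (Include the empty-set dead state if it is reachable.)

4

Start state of the DFA: {A}.
{A} --x--> {C,D}  [new]
{A} --y--> ∅  [new]
{C,D} --x--> {D}  [new]
{C,D} --y--> {D}  [seen]
∅ --x--> ∅  [seen]
∅ --y--> ∅  [seen]
{D} --x--> {D}  [seen]
{D} --y--> {D}  [seen]
Reachable DFA states: {A}, {C,D}, ∅, {D}.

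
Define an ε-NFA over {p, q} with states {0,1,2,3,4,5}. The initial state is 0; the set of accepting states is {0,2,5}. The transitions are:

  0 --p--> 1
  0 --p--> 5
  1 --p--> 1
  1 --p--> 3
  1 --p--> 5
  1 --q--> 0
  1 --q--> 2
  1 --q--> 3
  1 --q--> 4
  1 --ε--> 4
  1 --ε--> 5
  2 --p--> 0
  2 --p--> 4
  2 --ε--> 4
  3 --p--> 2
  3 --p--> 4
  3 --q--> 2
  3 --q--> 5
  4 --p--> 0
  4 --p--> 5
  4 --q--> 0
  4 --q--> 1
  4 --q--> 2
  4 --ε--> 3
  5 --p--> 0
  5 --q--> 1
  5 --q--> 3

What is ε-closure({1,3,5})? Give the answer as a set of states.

Begin with {1,3,5}.
1 →ε {4,5}; add 4.
ε-closure = {1,3,4,5}.

{1,3,4,5}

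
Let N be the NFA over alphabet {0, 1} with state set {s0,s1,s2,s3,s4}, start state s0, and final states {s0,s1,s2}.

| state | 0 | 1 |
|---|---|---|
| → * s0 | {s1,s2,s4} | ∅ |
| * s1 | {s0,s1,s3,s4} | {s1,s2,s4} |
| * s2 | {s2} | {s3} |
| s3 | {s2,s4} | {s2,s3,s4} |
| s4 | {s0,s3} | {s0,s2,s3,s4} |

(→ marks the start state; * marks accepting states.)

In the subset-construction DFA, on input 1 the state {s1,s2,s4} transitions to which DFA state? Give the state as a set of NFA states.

{s0,s1,s2,s3,s4}

δ(s1,1) = {s1,s2,s4}; δ(s2,1) = {s3}; δ(s4,1) = {s0,s2,s3,s4}.
Union: {s0,s1,s2,s3,s4}.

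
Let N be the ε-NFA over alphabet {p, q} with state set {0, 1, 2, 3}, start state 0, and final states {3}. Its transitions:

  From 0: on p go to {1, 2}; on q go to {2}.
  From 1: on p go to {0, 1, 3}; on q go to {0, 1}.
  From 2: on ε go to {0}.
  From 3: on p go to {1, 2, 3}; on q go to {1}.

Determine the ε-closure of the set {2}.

{0, 2}

Begin with {2}.
2 →ε {0}; add 0.
ε-closure = {0, 2}.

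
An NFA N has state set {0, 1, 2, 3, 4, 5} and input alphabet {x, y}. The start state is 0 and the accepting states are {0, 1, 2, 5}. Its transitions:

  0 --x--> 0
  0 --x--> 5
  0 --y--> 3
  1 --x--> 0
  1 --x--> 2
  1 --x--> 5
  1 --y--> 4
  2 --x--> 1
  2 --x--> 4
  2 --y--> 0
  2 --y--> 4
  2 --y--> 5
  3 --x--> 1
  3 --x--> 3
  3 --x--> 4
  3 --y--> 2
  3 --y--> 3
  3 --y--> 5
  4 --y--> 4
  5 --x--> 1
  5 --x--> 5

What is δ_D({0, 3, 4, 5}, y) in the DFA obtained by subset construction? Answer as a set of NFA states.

{2, 3, 4, 5}

δ(0,y) = {3}; δ(3,y) = {2, 3, 5}; δ(4,y) = {4}; δ(5,y) = ∅.
Union: {2, 3, 4, 5}.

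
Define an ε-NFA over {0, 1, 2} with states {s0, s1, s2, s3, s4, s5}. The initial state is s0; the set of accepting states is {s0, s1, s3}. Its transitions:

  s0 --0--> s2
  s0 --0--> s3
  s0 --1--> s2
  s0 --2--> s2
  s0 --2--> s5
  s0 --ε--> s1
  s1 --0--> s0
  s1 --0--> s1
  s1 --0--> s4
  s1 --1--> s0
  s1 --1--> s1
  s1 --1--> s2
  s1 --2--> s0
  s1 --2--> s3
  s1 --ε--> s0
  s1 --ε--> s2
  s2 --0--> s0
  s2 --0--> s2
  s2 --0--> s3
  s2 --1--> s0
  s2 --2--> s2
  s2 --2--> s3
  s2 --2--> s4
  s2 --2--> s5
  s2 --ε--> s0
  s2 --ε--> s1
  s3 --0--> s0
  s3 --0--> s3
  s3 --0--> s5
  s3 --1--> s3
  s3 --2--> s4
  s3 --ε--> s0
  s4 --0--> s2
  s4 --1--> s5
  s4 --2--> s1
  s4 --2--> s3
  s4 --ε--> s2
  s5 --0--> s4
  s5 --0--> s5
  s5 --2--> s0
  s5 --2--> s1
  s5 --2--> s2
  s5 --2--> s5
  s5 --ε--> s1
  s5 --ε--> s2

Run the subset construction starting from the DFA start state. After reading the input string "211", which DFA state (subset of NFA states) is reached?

Start: {s0, s1, s2}.
δ(s0,2) = {s2, s5}; δ(s1,2) = {s0, s3}; δ(s2,2) = {s2, s3, s4, s5}.
Union: {s0, s2, s3, s4, s5}.
ε-closure gives {s0, s1, s2, s3, s4, s5}.
After 2: {s0, s1, s2, s3, s4, s5}.
δ(s0,1) = {s2}; δ(s1,1) = {s0, s1, s2}; δ(s2,1) = {s0}; δ(s3,1) = {s3}; δ(s4,1) = {s5}; δ(s5,1) = ∅.
Union: {s0, s1, s2, s3, s5}.
After 1: {s0, s1, s2, s3, s5}.
δ(s0,1) = {s2}; δ(s1,1) = {s0, s1, s2}; δ(s2,1) = {s0}; δ(s3,1) = {s3}; δ(s5,1) = ∅.
Union: {s0, s1, s2, s3}.
After 1: {s0, s1, s2, s3}.

{s0, s1, s2, s3}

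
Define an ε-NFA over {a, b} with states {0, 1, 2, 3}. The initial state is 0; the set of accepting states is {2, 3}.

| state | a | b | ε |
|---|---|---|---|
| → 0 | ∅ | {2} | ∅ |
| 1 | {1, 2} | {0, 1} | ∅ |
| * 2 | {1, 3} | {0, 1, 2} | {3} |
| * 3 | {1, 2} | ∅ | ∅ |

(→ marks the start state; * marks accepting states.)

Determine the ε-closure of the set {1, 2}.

{1, 2, 3}

Begin with {1, 2}.
2 →ε {3}; add 3.
ε-closure = {1, 2, 3}.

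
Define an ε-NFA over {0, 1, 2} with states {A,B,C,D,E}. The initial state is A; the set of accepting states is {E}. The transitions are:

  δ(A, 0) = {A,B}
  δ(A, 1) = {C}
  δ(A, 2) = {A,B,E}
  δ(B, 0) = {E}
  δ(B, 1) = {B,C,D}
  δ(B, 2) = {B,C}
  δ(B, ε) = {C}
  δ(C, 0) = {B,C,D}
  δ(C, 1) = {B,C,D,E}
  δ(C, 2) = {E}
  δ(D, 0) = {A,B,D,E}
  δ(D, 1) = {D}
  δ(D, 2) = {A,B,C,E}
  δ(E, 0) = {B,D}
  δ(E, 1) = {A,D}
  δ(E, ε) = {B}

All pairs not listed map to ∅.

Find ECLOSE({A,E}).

{A,B,C,E}

Begin with {A,E}.
E →ε {B}; add B.
B →ε {C}; add C.
ε-closure = {A,B,C,E}.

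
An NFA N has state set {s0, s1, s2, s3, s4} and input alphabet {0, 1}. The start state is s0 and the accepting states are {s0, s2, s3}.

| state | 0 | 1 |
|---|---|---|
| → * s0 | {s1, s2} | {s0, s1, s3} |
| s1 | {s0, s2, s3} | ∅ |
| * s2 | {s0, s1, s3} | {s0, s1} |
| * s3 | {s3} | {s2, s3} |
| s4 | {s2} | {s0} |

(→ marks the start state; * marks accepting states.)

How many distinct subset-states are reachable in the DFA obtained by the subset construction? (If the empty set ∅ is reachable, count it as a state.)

Start state of the DFA: {s0}.
{s0} --0--> {s1, s2}  [new]
{s0} --1--> {s0, s1, s3}  [new]
{s1, s2} --0--> {s0, s1, s2, s3}  [new]
{s1, s2} --1--> {s0, s1}  [new]
{s0, s1, s3} --0--> {s0, s1, s2, s3}  [seen]
{s0, s1, s3} --1--> {s0, s1, s2, s3}  [seen]
{s0, s1, s2, s3} --0--> {s0, s1, s2, s3}  [seen]
{s0, s1, s2, s3} --1--> {s0, s1, s2, s3}  [seen]
{s0, s1} --0--> {s0, s1, s2, s3}  [seen]
{s0, s1} --1--> {s0, s1, s3}  [seen]
Reachable DFA states: {s0}, {s1, s2}, {s0, s1, s3}, {s0, s1, s2, s3}, {s0, s1}.

5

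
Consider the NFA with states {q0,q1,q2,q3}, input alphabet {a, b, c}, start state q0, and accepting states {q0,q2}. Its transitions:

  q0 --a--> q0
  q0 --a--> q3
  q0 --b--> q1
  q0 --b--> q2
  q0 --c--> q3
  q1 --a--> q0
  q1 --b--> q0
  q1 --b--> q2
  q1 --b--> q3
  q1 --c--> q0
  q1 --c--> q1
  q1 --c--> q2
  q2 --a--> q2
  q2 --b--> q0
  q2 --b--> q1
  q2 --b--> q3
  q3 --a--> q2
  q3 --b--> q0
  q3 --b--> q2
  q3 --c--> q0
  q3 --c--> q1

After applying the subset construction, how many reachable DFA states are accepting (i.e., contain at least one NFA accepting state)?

10

Start state of the DFA: {q0}.
{q0} --a--> {q0,q3}  [new]
{q0} --b--> {q1,q2}  [new]
{q0} --c--> {q3}  [new]
{q0,q3} --a--> {q0,q2,q3}  [new]
{q0,q3} --b--> {q0,q1,q2}  [new]
{q0,q3} --c--> {q0,q1,q3}  [new]
{q1,q2} --a--> {q0,q2}  [new]
{q1,q2} --b--> {q0,q1,q2,q3}  [new]
{q1,q2} --c--> {q0,q1,q2}  [seen]
{q3} --a--> {q2}  [new]
{q3} --b--> {q0,q2}  [seen]
{q3} --c--> {q0,q1}  [new]
{q0,q2,q3} --a--> {q0,q2,q3}  [seen]
{q0,q2,q3} --b--> {q0,q1,q2,q3}  [seen]
{q0,q2,q3} --c--> {q0,q1,q3}  [seen]
{q0,q1,q2} --a--> {q0,q2,q3}  [seen]
{q0,q1,q2} --b--> {q0,q1,q2,q3}  [seen]
{q0,q1,q2} --c--> {q0,q1,q2,q3}  [seen]
{q0,q1,q3} --a--> {q0,q2,q3}  [seen]
{q0,q1,q3} --b--> {q0,q1,q2,q3}  [seen]
{q0,q1,q3} --c--> {q0,q1,q2,q3}  [seen]
{q0,q2} --a--> {q0,q2,q3}  [seen]
{q0,q2} --b--> {q0,q1,q2,q3}  [seen]
{q0,q2} --c--> {q3}  [seen]
{q0,q1,q2,q3} --a--> {q0,q2,q3}  [seen]
{q0,q1,q2,q3} --b--> {q0,q1,q2,q3}  [seen]
{q0,q1,q2,q3} --c--> {q0,q1,q2,q3}  [seen]
{q2} --a--> {q2}  [seen]
{q2} --b--> {q0,q1,q3}  [seen]
{q2} --c--> ∅  [new]
{q0,q1} --a--> {q0,q3}  [seen]
{q0,q1} --b--> {q0,q1,q2,q3}  [seen]
{q0,q1} --c--> {q0,q1,q2,q3}  [seen]
∅ --a--> ∅  [seen]
∅ --b--> ∅  [seen]
∅ --c--> ∅  [seen]
Reachable DFA states: {q0}, {q0,q3}, {q1,q2}, {q3}, {q0,q2,q3}, {q0,q1,q2}, {q0,q1,q3}, {q0,q2}, {q0,q1,q2,q3}, {q2}, {q0,q1}, ∅.
Accepting DFA states (contain an NFA accepting state): {q0}, {q0,q3}, {q1,q2}, {q0,q2,q3}, {q0,q1,q2}, {q0,q1,q3}, {q0,q2}, {q0,q1,q2,q3}, {q2}, {q0,q1}.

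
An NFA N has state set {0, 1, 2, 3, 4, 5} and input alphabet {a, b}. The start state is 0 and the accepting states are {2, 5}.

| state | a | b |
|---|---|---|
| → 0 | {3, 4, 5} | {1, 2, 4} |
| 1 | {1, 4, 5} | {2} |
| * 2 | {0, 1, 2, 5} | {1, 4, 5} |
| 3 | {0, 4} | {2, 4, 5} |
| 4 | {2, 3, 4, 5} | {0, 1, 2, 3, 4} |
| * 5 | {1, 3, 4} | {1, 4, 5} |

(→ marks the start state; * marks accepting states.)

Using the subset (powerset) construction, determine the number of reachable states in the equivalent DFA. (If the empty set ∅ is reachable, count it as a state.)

4

Start state of the DFA: {0}.
{0} --a--> {3, 4, 5}  [new]
{0} --b--> {1, 2, 4}  [new]
{3, 4, 5} --a--> {0, 1, 2, 3, 4, 5}  [new]
{3, 4, 5} --b--> {0, 1, 2, 3, 4, 5}  [seen]
{1, 2, 4} --a--> {0, 1, 2, 3, 4, 5}  [seen]
{1, 2, 4} --b--> {0, 1, 2, 3, 4, 5}  [seen]
{0, 1, 2, 3, 4, 5} --a--> {0, 1, 2, 3, 4, 5}  [seen]
{0, 1, 2, 3, 4, 5} --b--> {0, 1, 2, 3, 4, 5}  [seen]
Reachable DFA states: {0}, {3, 4, 5}, {1, 2, 4}, {0, 1, 2, 3, 4, 5}.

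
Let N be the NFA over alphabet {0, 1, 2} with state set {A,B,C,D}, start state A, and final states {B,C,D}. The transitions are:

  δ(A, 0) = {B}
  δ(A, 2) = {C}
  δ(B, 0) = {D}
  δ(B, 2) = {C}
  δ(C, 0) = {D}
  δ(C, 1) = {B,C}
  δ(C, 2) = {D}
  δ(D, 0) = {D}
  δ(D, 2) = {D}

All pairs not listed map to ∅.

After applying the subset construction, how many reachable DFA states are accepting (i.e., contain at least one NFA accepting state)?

Start state of the DFA: {A}.
{A} --0--> {B}  [new]
{A} --1--> ∅  [new]
{A} --2--> {C}  [new]
{B} --0--> {D}  [new]
{B} --1--> ∅  [seen]
{B} --2--> {C}  [seen]
∅ --0--> ∅  [seen]
∅ --1--> ∅  [seen]
∅ --2--> ∅  [seen]
{C} --0--> {D}  [seen]
{C} --1--> {B,C}  [new]
{C} --2--> {D}  [seen]
{D} --0--> {D}  [seen]
{D} --1--> ∅  [seen]
{D} --2--> {D}  [seen]
{B,C} --0--> {D}  [seen]
{B,C} --1--> {B,C}  [seen]
{B,C} --2--> {C,D}  [new]
{C,D} --0--> {D}  [seen]
{C,D} --1--> {B,C}  [seen]
{C,D} --2--> {D}  [seen]
Reachable DFA states: {A}, {B}, ∅, {C}, {D}, {B,C}, {C,D}.
Accepting DFA states (contain an NFA accepting state): {B}, {C}, {D}, {B,C}, {C,D}.

5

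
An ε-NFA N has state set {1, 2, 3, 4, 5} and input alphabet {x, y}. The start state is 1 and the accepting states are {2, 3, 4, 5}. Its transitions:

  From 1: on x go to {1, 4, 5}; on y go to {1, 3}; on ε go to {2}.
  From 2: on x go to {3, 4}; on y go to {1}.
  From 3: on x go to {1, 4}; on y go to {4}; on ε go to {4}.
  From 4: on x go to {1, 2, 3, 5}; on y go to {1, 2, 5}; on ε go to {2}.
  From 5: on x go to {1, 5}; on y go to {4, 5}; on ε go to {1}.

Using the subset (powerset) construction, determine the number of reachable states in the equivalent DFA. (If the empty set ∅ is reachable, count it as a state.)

3

Start state of the DFA: {1, 2} (ε-closure of the NFA start).
{1, 2} --x--> {1, 2, 3, 4, 5}  [new]
{1, 2} --y--> {1, 2, 3, 4}  [new]
{1, 2, 3, 4, 5} --x--> {1, 2, 3, 4, 5}  [seen]
{1, 2, 3, 4, 5} --y--> {1, 2, 3, 4, 5}  [seen]
{1, 2, 3, 4} --x--> {1, 2, 3, 4, 5}  [seen]
{1, 2, 3, 4} --y--> {1, 2, 3, 4, 5}  [seen]
Reachable DFA states: {1, 2}, {1, 2, 3, 4, 5}, {1, 2, 3, 4}.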